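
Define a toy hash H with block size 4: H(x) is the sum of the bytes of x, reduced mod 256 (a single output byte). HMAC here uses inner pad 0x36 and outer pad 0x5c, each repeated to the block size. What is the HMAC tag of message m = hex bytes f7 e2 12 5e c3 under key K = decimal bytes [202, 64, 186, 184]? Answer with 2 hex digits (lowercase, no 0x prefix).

Key decimal bytes [202, 64, 186, 184] = ca 40 ba b8 is exactly B = 4 bytes: K' = ca 40 ba b8.
K' ⊕ ipad = fc 76 8c 8e.  K' ⊕ opad = 96 1c e6 e4.
Inner input = (K'⊕ipad) ∥ m = fc 76 8c 8e ∥ f7 e2 12 5e c3.
Inner hash: sum = 252+118+140+142+247+226+18+94+195 = 1432; mod 256 = 152 → 98.
Outer input = (K'⊕opad) ∥ inner = 96 1c e6 e4 ∥ 98.
Outer hash (tag): sum = 150+28+230+228+152 = 788; mod 256 = 20 → 14.

14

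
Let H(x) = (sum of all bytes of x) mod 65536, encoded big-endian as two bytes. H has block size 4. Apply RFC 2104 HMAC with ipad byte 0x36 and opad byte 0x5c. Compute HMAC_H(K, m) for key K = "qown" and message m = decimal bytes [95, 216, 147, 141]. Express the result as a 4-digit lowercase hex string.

Key "qown" = 71 6f 77 6e is exactly B = 4 bytes: K' = 71 6f 77 6e.
K' ⊕ ipad = 47 59 41 58.  K' ⊕ opad = 2d 33 2b 32.
Inner input = (K'⊕ipad) ∥ m = 47 59 41 58 ∥ 5f d8 93 8d.
Inner hash: sum = 71+89+65+88+95+216+147+141 = 912 → 03 90.
Outer input = (K'⊕opad) ∥ inner = 2d 33 2b 32 ∥ 03 90.
Outer hash (tag): sum = 45+51+43+50+3+144 = 336 → 01 50.

0150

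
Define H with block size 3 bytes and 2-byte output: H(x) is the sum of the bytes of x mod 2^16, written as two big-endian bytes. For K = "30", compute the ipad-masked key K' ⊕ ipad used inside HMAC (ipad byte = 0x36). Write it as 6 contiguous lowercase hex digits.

Key "30" = 33 30 is 2 bytes ≤ B = 3; zero-pad to 3 bytes: K' = 33 30 00.
XOR each byte with 0x36: 33⊕36=05, 30⊕36=06, 00⊕36=36.

050636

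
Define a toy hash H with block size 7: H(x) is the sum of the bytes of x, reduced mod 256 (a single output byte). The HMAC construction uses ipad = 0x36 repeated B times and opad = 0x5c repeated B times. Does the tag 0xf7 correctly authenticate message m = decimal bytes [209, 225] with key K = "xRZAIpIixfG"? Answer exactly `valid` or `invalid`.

invalid

Key "xRZAIpIixfG" = 78 52 5a 41 49 70 49 69 78 66 47 is 11 bytes > B = 7, so hash it first: H(key) = f5, then zero-pad to 7 bytes: K' = f5 00 00 00 00 00 00.
K' ⊕ ipad = c3 36 36 36 36 36 36; K' ⊕ opad = a9 5c 5c 5c 5c 5c 5c.
Inner hash: sum = 195+54+54+54+54+54+54+209+225 = 953; mod 256 = 185 → b9.
Outer hash (recomputed tag): sum = 169+92+92+92+92+92+92+185 = 906; mod 256 = 138 → 8a.
Recomputed tag = 8a; claimed = f7 → mismatch.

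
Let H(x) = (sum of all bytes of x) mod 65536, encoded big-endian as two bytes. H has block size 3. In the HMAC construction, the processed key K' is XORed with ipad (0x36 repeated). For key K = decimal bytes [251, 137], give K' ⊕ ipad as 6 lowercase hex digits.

cdbf36

Key decimal bytes [251, 137] = fb 89 is 2 bytes ≤ B = 3; zero-pad to 3 bytes: K' = fb 89 00.
XOR each byte with 0x36: fb⊕36=cd, 89⊕36=bf, 00⊕36=36.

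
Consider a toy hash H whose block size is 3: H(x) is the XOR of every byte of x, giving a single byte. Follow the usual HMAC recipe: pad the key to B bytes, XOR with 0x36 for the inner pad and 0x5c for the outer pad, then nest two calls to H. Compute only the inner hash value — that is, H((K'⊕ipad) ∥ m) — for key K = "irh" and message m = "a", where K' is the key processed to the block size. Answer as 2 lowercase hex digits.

24

Key "irh" = 69 72 68 is exactly B = 3 bytes: K' = 69 72 68.
K' ⊕ ipad = 5f 44 5e.
Inner input = 5f 44 5e ∥ 61.
Inner hash: XOR 5f⊕44⊕5e⊕61 = 24.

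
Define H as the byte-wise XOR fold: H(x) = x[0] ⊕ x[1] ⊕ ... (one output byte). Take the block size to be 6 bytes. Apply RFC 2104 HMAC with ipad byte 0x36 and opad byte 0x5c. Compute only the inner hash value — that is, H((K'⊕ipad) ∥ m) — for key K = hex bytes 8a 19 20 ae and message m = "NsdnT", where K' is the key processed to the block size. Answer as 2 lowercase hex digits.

7e

Key hex bytes 8a 19 20 ae is 4 bytes ≤ B = 6; zero-pad to 6 bytes: K' = 8a 19 20 ae 00 00.
K' ⊕ ipad = bc 2f 16 98 36 36.
Inner input = bc 2f 16 98 36 36 ∥ 4e 73 64 6e 54.
Inner hash: XOR bc⊕2f⊕16⊕98⊕36⊕36⊕4e⊕73⊕64⊕6e⊕54 = 7e.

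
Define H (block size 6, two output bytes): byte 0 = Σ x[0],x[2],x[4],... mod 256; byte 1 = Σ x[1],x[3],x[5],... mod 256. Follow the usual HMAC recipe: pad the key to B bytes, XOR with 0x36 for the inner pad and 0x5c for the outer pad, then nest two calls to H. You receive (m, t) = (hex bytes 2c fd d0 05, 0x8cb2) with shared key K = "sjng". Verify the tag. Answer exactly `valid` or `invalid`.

Key "sjng" = 73 6a 6e 67 is 4 bytes ≤ B = 6; zero-pad to 6 bytes: K' = 73 6a 6e 67 00 00.
K' ⊕ ipad = 45 5c 58 51 36 36; K' ⊕ opad = 2f 36 32 3b 5c 5c.
Inner hash: even-index sum = 463 mod 256 = 207; odd-index sum = 485 mod 256 = 229 → cf e5.
Outer hash (recomputed tag): even-index sum = 396 mod 256 = 140; odd-index sum = 434 mod 256 = 178 → 8c b2.
Recomputed tag = 8cb2; claimed = 8cb2 → match.

valid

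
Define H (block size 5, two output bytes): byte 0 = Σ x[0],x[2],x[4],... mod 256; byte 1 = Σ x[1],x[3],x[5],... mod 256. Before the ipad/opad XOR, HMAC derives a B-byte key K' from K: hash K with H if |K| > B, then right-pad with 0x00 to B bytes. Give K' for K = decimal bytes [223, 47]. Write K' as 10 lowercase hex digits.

Key decimal bytes [223, 47] = df 2f is 2 bytes ≤ B = 5; zero-pad to 5 bytes: K' = df 2f 00 00 00.

df2f000000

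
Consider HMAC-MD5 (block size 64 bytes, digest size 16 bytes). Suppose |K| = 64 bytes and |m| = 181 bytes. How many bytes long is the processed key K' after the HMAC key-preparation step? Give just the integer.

64

Key is 64 ≤ 64 bytes, zero-padded: |K'| = 64.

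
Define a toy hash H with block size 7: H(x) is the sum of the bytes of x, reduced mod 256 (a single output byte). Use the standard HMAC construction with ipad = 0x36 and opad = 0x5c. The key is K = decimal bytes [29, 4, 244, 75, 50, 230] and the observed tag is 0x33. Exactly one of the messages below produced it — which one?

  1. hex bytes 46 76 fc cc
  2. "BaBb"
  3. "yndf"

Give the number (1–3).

Key decimal bytes [29, 4, 244, 75, 50, 230] = 1d 04 f4 4b 32 e6 is 6 bytes ≤ B = 7; zero-pad to 7 bytes: K' = 1d 04 f4 4b 32 e6 00.
K' ⊕ ipad = 2b 32 c2 7d 04 d0 36; K' ⊕ opad = 41 58 a8 17 6e ba 5c.
m1: inner = H(2b 32 c2 7d 04 d0 36 46 76 fc cc) = 2a; tag = H(41 58 a8 17 6e ba 5c 2a) = 06
m2: inner = H(2b 32 c2 7d 04 d0 36 42 61 42 62) = ed; tag = H(41 58 a8 17 6e ba 5c ed) = c9
m3: inner = H(2b 32 c2 7d 04 d0 36 79 6e 64 66) = 57; tag = H(41 58 a8 17 6e ba 5c 57) = 33 ← matches

3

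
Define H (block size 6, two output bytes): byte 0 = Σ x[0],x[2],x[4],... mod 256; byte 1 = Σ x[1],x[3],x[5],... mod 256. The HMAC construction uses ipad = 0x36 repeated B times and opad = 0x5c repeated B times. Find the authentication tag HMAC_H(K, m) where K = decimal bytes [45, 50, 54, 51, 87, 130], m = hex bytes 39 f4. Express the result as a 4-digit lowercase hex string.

9b6c

Key decimal bytes [45, 50, 54, 51, 87, 130] = 2d 32 36 33 57 82 is exactly B = 6 bytes: K' = 2d 32 36 33 57 82.
K' ⊕ ipad = 1b 04 00 05 61 b4.  K' ⊕ opad = 71 6e 6a 6f 0b de.
Inner input = (K'⊕ipad) ∥ m = 1b 04 00 05 61 b4 ∥ 39 f4.
Inner hash: even-index sum = 181 mod 256 = 181; odd-index sum = 433 mod 256 = 177 → b5 b1.
Outer input = (K'⊕opad) ∥ inner = 71 6e 6a 6f 0b de ∥ b5 b1.
Outer hash (tag): even-index sum = 411 mod 256 = 155; odd-index sum = 620 mod 256 = 108 → 9b 6c.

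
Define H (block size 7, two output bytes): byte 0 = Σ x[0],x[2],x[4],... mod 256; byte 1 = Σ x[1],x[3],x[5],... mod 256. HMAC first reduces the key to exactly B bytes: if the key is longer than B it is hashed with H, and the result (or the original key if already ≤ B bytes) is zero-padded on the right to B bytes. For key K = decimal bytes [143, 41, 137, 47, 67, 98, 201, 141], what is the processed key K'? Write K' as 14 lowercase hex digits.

24470000000000

|K| = 8 > B = 7, so first hash the key.
H(K): even-index sum = 548 mod 256 = 36; odd-index sum = 327 mod 256 = 71 → 24 47.
Zero-pad H(K) = 24 47 to 7 bytes: K' = 24 47 00 00 00 00 00.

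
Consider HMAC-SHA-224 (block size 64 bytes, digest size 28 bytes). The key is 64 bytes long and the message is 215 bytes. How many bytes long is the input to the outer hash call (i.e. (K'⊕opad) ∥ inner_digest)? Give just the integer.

92

Key is 64 ≤ 64 bytes, zero-padded: |K'| = 64.
Outer input = (K'⊕opad) ∥ H(inner) → 64 + 28 = 92 bytes.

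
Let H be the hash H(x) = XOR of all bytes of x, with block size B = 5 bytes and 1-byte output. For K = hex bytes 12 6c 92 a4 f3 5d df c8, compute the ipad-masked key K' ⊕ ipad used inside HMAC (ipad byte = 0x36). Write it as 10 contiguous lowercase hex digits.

c736363636

Key hex bytes 12 6c 92 a4 f3 5d df c8 is 8 bytes > B = 5, so hash it first: H(key) = f1, then zero-pad to 5 bytes: K' = f1 00 00 00 00.
XOR each byte with 0x36: f1⊕36=c7, 00⊕36=36, 00⊕36=36, 00⊕36=36, 00⊕36=36.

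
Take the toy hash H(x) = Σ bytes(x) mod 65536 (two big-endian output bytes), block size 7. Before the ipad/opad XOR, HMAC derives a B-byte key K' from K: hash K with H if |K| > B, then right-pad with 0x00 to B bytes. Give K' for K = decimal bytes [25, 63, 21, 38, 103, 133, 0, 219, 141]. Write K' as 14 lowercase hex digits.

02e70000000000

|K| = 9 > B = 7, so first hash the key.
H(K): sum = 25+63+21+38+103+133+0+219+141 = 743 → 02 e7.
Zero-pad H(K) = 02 e7 to 7 bytes: K' = 02 e7 00 00 00 00 00.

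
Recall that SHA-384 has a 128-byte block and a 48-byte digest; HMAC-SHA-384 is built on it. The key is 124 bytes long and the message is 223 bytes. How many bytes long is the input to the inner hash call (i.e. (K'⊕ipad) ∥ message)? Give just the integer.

Key is 124 ≤ 128 bytes, zero-padded: |K'| = 128.
Inner input = (K'⊕ipad) ∥ m → 128 + 223 = 351 bytes.

351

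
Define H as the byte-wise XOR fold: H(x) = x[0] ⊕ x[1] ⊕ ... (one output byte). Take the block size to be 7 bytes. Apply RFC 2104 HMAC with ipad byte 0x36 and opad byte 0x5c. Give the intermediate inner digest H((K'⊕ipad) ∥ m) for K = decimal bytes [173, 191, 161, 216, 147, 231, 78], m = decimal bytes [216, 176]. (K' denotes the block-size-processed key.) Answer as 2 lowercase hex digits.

0f

Key decimal bytes [173, 191, 161, 216, 147, 231, 78] = ad bf a1 d8 93 e7 4e is exactly B = 7 bytes: K' = ad bf a1 d8 93 e7 4e.
K' ⊕ ipad = 9b 89 97 ee a5 d1 78.
Inner input = 9b 89 97 ee a5 d1 78 ∥ d8 b0.
Inner hash: XOR 9b⊕89⊕97⊕ee⊕a5⊕d1⊕78⊕d8⊕b0 = 0f.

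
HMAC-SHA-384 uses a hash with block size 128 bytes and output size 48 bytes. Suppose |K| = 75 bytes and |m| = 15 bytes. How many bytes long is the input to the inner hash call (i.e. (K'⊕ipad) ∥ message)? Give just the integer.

Key is 75 ≤ 128 bytes, zero-padded: |K'| = 128.
Inner input = (K'⊕ipad) ∥ m → 128 + 15 = 143 bytes.

143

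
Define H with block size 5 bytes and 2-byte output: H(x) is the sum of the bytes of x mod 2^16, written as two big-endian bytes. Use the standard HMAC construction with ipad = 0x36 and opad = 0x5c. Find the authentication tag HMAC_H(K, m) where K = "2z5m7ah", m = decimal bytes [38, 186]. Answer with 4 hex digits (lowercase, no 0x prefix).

01b4

Key "2z5m7ah" = 32 7a 35 6d 37 61 68 is 7 bytes > B = 5, so hash it first: H(key) = 02 4e, then zero-pad to 5 bytes: K' = 02 4e 00 00 00.
K' ⊕ ipad = 34 78 36 36 36.  K' ⊕ opad = 5e 12 5c 5c 5c.
Inner input = (K'⊕ipad) ∥ m = 34 78 36 36 36 ∥ 26 ba.
Inner hash: sum = 52+120+54+54+54+38+186 = 558 → 02 2e.
Outer input = (K'⊕opad) ∥ inner = 5e 12 5c 5c 5c ∥ 02 2e.
Outer hash (tag): sum = 94+18+92+92+92+2+46 = 436 → 01 b4.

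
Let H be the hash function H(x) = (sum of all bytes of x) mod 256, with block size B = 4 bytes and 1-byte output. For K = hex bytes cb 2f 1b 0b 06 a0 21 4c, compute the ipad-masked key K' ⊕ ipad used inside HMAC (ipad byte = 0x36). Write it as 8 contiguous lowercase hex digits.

05363636

Key hex bytes cb 2f 1b 0b 06 a0 21 4c is 8 bytes > B = 4, so hash it first: H(key) = 33, then zero-pad to 4 bytes: K' = 33 00 00 00.
XOR each byte with 0x36: 33⊕36=05, 00⊕36=36, 00⊕36=36, 00⊕36=36.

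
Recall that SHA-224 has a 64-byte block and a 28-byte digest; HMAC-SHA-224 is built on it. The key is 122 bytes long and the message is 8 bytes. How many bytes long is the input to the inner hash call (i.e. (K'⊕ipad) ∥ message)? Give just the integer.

72

Key is 122 > 64 bytes, so it is hashed to 28 bytes then zero-padded to 64: |K'| = 64.
Inner input = (K'⊕ipad) ∥ m → 64 + 8 = 72 bytes.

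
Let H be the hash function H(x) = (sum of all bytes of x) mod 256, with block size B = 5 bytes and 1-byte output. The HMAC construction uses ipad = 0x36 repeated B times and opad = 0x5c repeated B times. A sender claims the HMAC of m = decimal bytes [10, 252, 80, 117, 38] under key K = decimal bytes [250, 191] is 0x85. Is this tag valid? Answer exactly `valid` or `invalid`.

Key decimal bytes [250, 191] = fa bf is 2 bytes ≤ B = 5; zero-pad to 5 bytes: K' = fa bf 00 00 00.
K' ⊕ ipad = cc 89 36 36 36; K' ⊕ opad = a6 e3 5c 5c 5c.
Inner hash: sum = 204+137+54+54+54+10+252+80+117+38 = 1000; mod 256 = 232 → e8.
Outer hash (recomputed tag): sum = 166+227+92+92+92+232 = 901; mod 256 = 133 → 85.
Recomputed tag = 85; claimed = 85 → match.

valid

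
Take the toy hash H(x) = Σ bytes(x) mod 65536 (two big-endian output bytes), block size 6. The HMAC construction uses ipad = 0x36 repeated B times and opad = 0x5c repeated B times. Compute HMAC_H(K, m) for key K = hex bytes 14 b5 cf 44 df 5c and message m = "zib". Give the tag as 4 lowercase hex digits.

Key hex bytes 14 b5 cf 44 df 5c is exactly B = 6 bytes: K' = 14 b5 cf 44 df 5c.
K' ⊕ ipad = 22 83 f9 72 e9 6a.  K' ⊕ opad = 48 e9 93 18 83 00.
Inner input = (K'⊕ipad) ∥ m = 22 83 f9 72 e9 6a ∥ 7a 69 62.
Inner hash: sum = 34+131+249+114+233+106+122+105+98 = 1192 → 04 a8.
Outer input = (K'⊕opad) ∥ inner = 48 e9 93 18 83 00 ∥ 04 a8.
Outer hash (tag): sum = 72+233+147+24+131+0+4+168 = 779 → 03 0b.

030b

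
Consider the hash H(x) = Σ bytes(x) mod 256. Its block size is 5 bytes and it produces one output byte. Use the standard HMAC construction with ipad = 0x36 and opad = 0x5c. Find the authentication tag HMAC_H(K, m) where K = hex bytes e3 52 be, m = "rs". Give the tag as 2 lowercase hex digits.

79

Key hex bytes e3 52 be is 3 bytes ≤ B = 5; zero-pad to 5 bytes: K' = e3 52 be 00 00.
K' ⊕ ipad = d5 64 88 36 36.  K' ⊕ opad = bf 0e e2 5c 5c.
Inner input = (K'⊕ipad) ∥ m = d5 64 88 36 36 ∥ 72 73.
Inner hash: sum = 213+100+136+54+54+114+115 = 786; mod 256 = 18 → 12.
Outer input = (K'⊕opad) ∥ inner = bf 0e e2 5c 5c ∥ 12.
Outer hash (tag): sum = 191+14+226+92+92+18 = 633; mod 256 = 121 → 79.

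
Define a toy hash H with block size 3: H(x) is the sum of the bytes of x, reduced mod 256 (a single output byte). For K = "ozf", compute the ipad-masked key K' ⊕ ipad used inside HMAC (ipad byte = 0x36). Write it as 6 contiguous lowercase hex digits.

Key "ozf" = 6f 7a 66 is exactly B = 3 bytes: K' = 6f 7a 66.
XOR each byte with 0x36: 6f⊕36=59, 7a⊕36=4c, 66⊕36=50.

594c50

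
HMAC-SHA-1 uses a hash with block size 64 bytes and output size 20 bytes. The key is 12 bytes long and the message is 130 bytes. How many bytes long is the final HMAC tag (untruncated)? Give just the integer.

The tag is one SHA-1 digest: 20 bytes.

20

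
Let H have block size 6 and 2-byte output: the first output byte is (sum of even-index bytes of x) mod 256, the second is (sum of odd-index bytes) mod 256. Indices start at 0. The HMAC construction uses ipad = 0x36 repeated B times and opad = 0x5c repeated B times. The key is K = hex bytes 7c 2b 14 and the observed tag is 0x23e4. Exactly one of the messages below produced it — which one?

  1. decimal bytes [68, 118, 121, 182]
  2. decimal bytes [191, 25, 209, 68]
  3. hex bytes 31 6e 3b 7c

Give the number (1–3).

1

Key hex bytes 7c 2b 14 is 3 bytes ≤ B = 6; zero-pad to 6 bytes: K' = 7c 2b 14 00 00 00.
K' ⊕ ipad = 4a 1d 22 36 36 36; K' ⊕ opad = 20 77 48 5c 5c 5c.
m1: inner = H(4a 1d 22 36 36 36 44 76 79 b6) = 5f b5; tag = H(20 77 48 5c 5c 5c 5f b5) = 23e4 ← matches
m2: inner = H(4a 1d 22 36 36 36 bf 19 d1 44) = 32 e6; tag = H(20 77 48 5c 5c 5c 32 e6) = f615
m3: inner = H(4a 1d 22 36 36 36 31 6e 3b 7c) = 0e 73; tag = H(20 77 48 5c 5c 5c 0e 73) = d2a2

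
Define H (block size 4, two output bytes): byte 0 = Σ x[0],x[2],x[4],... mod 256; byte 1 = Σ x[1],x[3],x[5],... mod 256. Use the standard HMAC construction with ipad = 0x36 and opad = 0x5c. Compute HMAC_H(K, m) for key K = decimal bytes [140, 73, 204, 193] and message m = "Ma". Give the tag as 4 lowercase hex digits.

Key decimal bytes [140, 73, 204, 193] = 8c 49 cc c1 is exactly B = 4 bytes: K' = 8c 49 cc c1.
K' ⊕ ipad = ba 7f fa f7.  K' ⊕ opad = d0 15 90 9d.
Inner input = (K'⊕ipad) ∥ m = ba 7f fa f7 ∥ 4d 61.
Inner hash: even-index sum = 513 mod 256 = 1; odd-index sum = 471 mod 256 = 215 → 01 d7.
Outer input = (K'⊕opad) ∥ inner = d0 15 90 9d ∥ 01 d7.
Outer hash (tag): even-index sum = 353 mod 256 = 97; odd-index sum = 393 mod 256 = 137 → 61 89.

6189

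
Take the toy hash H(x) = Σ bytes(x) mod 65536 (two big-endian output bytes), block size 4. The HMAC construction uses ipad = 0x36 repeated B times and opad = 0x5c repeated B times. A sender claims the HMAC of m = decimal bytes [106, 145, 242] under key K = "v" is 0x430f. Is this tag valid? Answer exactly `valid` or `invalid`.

invalid

Key "v" = 76 is 1 byte ≤ B = 4; zero-pad to 4 bytes: K' = 76 00 00 00.
K' ⊕ ipad = 40 36 36 36; K' ⊕ opad = 2a 5c 5c 5c.
Inner hash: sum = 64+54+54+54+106+145+242 = 719 → 02 cf.
Outer hash (recomputed tag): sum = 42+92+92+92+2+207 = 527 → 02 0f.
Recomputed tag = 020f; claimed = 430f → mismatch.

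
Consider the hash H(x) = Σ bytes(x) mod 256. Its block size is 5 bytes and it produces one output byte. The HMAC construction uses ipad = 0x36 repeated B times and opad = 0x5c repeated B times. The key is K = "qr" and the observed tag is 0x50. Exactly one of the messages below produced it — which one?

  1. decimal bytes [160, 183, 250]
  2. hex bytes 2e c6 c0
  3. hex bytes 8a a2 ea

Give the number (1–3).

2

Key "qr" = 71 72 is 2 bytes ≤ B = 5; zero-pad to 5 bytes: K' = 71 72 00 00 00.
K' ⊕ ipad = 47 44 36 36 36; K' ⊕ opad = 2d 2e 5c 5c 5c.
m1: inner = H(47 44 36 36 36 a0 b7 fa) = 7e; tag = H(2d 2e 5c 5c 5c 7e) = ed
m2: inner = H(47 44 36 36 36 2e c6 c0) = e1; tag = H(2d 2e 5c 5c 5c e1) = 50 ← matches
m3: inner = H(47 44 36 36 36 8a a2 ea) = 43; tag = H(2d 2e 5c 5c 5c 43) = b2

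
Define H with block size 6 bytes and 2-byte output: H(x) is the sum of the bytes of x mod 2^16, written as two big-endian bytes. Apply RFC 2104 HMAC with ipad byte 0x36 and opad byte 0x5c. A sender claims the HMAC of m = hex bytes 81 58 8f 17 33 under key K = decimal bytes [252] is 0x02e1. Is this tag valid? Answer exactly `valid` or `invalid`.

invalid

Key decimal bytes [252] = fc is 1 byte ≤ B = 6; zero-pad to 6 bytes: K' = fc 00 00 00 00 00.
K' ⊕ ipad = ca 36 36 36 36 36; K' ⊕ opad = a0 5c 5c 5c 5c 5c.
Inner hash: sum = 202+54+54+54+54+54+129+88+143+23+51 = 906 → 03 8a.
Outer hash (recomputed tag): sum = 160+92+92+92+92+92+3+138 = 761 → 02 f9.
Recomputed tag = 02f9; claimed = 02e1 → mismatch.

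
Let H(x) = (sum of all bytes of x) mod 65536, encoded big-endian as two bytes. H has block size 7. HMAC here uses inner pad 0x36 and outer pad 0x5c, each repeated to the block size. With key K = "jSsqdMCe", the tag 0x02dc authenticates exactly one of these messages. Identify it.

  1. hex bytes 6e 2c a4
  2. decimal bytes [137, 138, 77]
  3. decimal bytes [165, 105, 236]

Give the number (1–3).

3

Key "jSsqdMCe" = 6a 53 73 71 64 4d 43 65 is 8 bytes > B = 7, so hash it first: H(key) = 02 fa, then zero-pad to 7 bytes: K' = 02 fa 00 00 00 00 00.
K' ⊕ ipad = 34 cc 36 36 36 36 36; K' ⊕ opad = 5e a6 5c 5c 5c 5c 5c.
m1: inner = H(34 cc 36 36 36 36 36 6e 2c a4) = 03 4c; tag = H(5e a6 5c 5c 5c 5c 5c 03 4c) = 031f
m2: inner = H(34 cc 36 36 36 36 36 89 8a 4d) = 03 6e; tag = H(5e a6 5c 5c 5c 5c 5c 03 6e) = 0341
m3: inner = H(34 cc 36 36 36 36 36 a5 69 ec) = 04 08; tag = H(5e a6 5c 5c 5c 5c 5c 04 08) = 02dc ← matches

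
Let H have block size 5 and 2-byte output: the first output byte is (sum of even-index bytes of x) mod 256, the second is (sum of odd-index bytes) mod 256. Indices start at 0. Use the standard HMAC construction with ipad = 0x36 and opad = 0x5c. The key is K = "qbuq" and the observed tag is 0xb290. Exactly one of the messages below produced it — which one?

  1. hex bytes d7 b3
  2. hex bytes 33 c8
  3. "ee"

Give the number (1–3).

Key "qbuq" = 71 62 75 71 is 4 bytes ≤ B = 5; zero-pad to 5 bytes: K' = 71 62 75 71 00.
K' ⊕ ipad = 47 54 43 47 36; K' ⊕ opad = 2d 3e 29 2d 5c.
m1: inner = H(47 54 43 47 36 d7 b3) = 73 72; tag = H(2d 3e 29 2d 5c 73 72) = 24de
m2: inner = H(47 54 43 47 36 33 c8) = 88 ce; tag = H(2d 3e 29 2d 5c 88 ce) = 80f3
m3: inner = H(47 54 43 47 36 65 65) = 25 00; tag = H(2d 3e 29 2d 5c 25 00) = b290 ← matches

3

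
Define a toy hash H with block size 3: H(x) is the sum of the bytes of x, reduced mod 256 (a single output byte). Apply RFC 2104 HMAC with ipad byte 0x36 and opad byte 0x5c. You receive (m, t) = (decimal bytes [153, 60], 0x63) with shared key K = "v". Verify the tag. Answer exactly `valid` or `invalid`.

Key "v" = 76 is 1 byte ≤ B = 3; zero-pad to 3 bytes: K' = 76 00 00.
K' ⊕ ipad = 40 36 36; K' ⊕ opad = 2a 5c 5c.
Inner hash: sum = 64+54+54+153+60 = 385; mod 256 = 129 → 81.
Outer hash (recomputed tag): sum = 42+92+92+129 = 355; mod 256 = 99 → 63.
Recomputed tag = 63; claimed = 63 → match.

valid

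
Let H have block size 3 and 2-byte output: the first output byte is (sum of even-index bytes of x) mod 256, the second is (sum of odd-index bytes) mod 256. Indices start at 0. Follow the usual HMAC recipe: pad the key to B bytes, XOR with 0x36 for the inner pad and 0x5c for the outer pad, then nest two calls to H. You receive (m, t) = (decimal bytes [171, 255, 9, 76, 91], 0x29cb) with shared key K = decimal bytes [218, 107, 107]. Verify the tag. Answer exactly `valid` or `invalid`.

Key decimal bytes [218, 107, 107] = da 6b 6b is exactly B = 3 bytes: K' = da 6b 6b.
K' ⊕ ipad = ec 5d 5d; K' ⊕ opad = 86 37 37.
Inner hash: even-index sum = 660 mod 256 = 148; odd-index sum = 364 mod 256 = 108 → 94 6c.
Outer hash (recomputed tag): even-index sum = 297 mod 256 = 41; odd-index sum = 203 mod 256 = 203 → 29 cb.
Recomputed tag = 29cb; claimed = 29cb → match.

valid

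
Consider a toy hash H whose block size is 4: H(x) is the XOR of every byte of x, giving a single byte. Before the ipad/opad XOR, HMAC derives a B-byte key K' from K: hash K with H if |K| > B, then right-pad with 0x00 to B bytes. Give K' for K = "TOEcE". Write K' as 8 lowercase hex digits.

78000000

|K| = 5 > B = 4, so first hash the key.
H(K): XOR 54⊕4f⊕45⊕63⊕45 = 78.
Zero-pad H(K) = 78 to 4 bytes: K' = 78 00 00 00.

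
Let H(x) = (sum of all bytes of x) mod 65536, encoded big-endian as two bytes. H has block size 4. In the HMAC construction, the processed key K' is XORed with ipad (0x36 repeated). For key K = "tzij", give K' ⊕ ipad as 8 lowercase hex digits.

Key "tzij" = 74 7a 69 6a is exactly B = 4 bytes: K' = 74 7a 69 6a.
XOR each byte with 0x36: 74⊕36=42, 7a⊕36=4c, 69⊕36=5f, 6a⊕36=5c.

424c5f5c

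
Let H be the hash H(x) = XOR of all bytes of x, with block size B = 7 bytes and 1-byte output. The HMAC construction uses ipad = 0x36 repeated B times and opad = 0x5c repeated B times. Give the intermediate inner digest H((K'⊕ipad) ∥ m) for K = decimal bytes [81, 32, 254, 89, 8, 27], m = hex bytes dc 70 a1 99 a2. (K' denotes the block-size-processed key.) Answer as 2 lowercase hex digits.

Key decimal bytes [81, 32, 254, 89, 8, 27] = 51 20 fe 59 08 1b is 6 bytes ≤ B = 7; zero-pad to 7 bytes: K' = 51 20 fe 59 08 1b 00.
K' ⊕ ipad = 67 16 c8 6f 3e 2d 36.
Inner input = 67 16 c8 6f 3e 2d 36 ∥ dc 70 a1 99 a2.
Inner hash: XOR 67⊕16⊕c8⊕6f⊕3e⊕2d⊕36⊕dc⊕70⊕a1⊕99⊕a2 = c5.

c5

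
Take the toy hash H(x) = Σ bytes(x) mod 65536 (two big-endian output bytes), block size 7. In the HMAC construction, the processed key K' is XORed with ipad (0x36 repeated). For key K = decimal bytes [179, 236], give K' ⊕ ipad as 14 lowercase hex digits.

Key decimal bytes [179, 236] = b3 ec is 2 bytes ≤ B = 7; zero-pad to 7 bytes: K' = b3 ec 00 00 00 00 00.
XOR each byte with 0x36: b3⊕36=85, ec⊕36=da, 00⊕36=36, 00⊕36=36, 00⊕36=36, 00⊕36=36, 00⊕36=36.

85da3636363636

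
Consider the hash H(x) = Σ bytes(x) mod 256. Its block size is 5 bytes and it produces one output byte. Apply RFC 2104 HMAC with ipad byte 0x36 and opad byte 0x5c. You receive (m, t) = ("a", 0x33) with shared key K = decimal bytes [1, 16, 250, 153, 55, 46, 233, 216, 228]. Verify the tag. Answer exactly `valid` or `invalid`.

valid

Key decimal bytes [1, 16, 250, 153, 55, 46, 233, 216, 228] = 01 10 fa 99 37 2e e9 d8 e4 is 9 bytes > B = 5, so hash it first: H(key) = ae, then zero-pad to 5 bytes: K' = ae 00 00 00 00.
K' ⊕ ipad = 98 36 36 36 36; K' ⊕ opad = f2 5c 5c 5c 5c.
Inner hash: sum = 152+54+54+54+54+97 = 465; mod 256 = 209 → d1.
Outer hash (recomputed tag): sum = 242+92+92+92+92+209 = 819; mod 256 = 51 → 33.
Recomputed tag = 33; claimed = 33 → match.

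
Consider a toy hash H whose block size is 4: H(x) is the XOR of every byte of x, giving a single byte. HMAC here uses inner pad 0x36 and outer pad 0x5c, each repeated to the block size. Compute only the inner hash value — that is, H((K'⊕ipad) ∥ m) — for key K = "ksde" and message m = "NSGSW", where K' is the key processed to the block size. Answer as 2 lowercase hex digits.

47

Key "ksde" = 6b 73 64 65 is exactly B = 4 bytes: K' = 6b 73 64 65.
K' ⊕ ipad = 5d 45 52 53.
Inner input = 5d 45 52 53 ∥ 4e 53 47 53 57.
Inner hash: XOR 5d⊕45⊕52⊕53⊕4e⊕53⊕47⊕53⊕57 = 47.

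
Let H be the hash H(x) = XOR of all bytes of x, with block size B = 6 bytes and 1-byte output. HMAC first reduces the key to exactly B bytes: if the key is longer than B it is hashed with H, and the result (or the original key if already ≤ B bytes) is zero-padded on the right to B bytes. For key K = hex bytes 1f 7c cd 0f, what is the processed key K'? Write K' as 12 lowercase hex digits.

1f7ccd0f0000

Key hex bytes 1f 7c cd 0f is 4 bytes ≤ B = 6; zero-pad to 6 bytes: K' = 1f 7c cd 0f 00 00.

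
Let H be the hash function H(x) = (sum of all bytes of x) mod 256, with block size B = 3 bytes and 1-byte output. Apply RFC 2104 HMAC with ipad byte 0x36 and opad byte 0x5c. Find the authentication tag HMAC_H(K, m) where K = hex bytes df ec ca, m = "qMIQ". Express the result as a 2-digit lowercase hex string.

e0

Key hex bytes df ec ca is exactly B = 3 bytes: K' = df ec ca.
K' ⊕ ipad = e9 da fc.  K' ⊕ opad = 83 b0 96.
Inner input = (K'⊕ipad) ∥ m = e9 da fc ∥ 71 4d 49 51.
Inner hash: sum = 233+218+252+113+77+73+81 = 1047; mod 256 = 23 → 17.
Outer input = (K'⊕opad) ∥ inner = 83 b0 96 ∥ 17.
Outer hash (tag): sum = 131+176+150+23 = 480; mod 256 = 224 → e0.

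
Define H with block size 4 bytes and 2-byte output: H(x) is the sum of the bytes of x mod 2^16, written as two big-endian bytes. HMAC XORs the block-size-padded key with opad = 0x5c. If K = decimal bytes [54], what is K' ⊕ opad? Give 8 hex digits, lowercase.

Key decimal bytes [54] = 36 is 1 byte ≤ B = 4; zero-pad to 4 bytes: K' = 36 00 00 00.
XOR each byte with 0x5c: 36⊕5c=6a, 00⊕5c=5c, 00⊕5c=5c, 00⊕5c=5c.

6a5c5c5c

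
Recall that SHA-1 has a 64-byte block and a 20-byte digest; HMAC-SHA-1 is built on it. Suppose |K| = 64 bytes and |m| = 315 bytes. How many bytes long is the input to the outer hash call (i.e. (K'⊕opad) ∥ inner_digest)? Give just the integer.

Key is 64 ≤ 64 bytes, zero-padded: |K'| = 64.
Outer input = (K'⊕opad) ∥ H(inner) → 64 + 20 = 84 bytes.

84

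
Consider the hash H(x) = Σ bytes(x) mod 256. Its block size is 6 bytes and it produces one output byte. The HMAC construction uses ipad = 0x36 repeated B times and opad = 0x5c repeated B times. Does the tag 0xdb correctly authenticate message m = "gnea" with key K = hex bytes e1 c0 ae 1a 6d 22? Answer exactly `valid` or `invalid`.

valid

Key hex bytes e1 c0 ae 1a 6d 22 is exactly B = 6 bytes: K' = e1 c0 ae 1a 6d 22.
K' ⊕ ipad = d7 f6 98 2c 5b 14; K' ⊕ opad = bd 9c f2 46 31 7e.
Inner hash: sum = 215+246+152+44+91+20+103+110+101+97 = 1179; mod 256 = 155 → 9b.
Outer hash (recomputed tag): sum = 189+156+242+70+49+126+155 = 987; mod 256 = 219 → db.
Recomputed tag = db; claimed = db → match.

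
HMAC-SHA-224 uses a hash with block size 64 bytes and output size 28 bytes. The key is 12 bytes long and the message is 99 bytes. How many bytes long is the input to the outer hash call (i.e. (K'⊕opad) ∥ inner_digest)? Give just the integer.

Key is 12 ≤ 64 bytes, zero-padded: |K'| = 64.
Outer input = (K'⊕opad) ∥ H(inner) → 64 + 28 = 92 bytes.

92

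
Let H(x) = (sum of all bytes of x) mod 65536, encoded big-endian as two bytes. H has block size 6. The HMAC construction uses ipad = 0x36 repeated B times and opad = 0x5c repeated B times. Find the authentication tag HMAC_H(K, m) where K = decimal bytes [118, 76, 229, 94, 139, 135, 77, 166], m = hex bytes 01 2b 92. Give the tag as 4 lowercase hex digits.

Key decimal bytes [118, 76, 229, 94, 139, 135, 77, 166] = 76 4c e5 5e 8b 87 4d a6 is 8 bytes > B = 6, so hash it first: H(key) = 04 0a, then zero-pad to 6 bytes: K' = 04 0a 00 00 00 00.
K' ⊕ ipad = 32 3c 36 36 36 36.  K' ⊕ opad = 58 56 5c 5c 5c 5c.
Inner input = (K'⊕ipad) ∥ m = 32 3c 36 36 36 36 ∥ 01 2b 92.
Inner hash: sum = 50+60+54+54+54+54+1+43+146 = 516 → 02 04.
Outer input = (K'⊕opad) ∥ inner = 58 56 5c 5c 5c 5c ∥ 02 04.
Outer hash (tag): sum = 88+86+92+92+92+92+2+4 = 548 → 02 24.

0224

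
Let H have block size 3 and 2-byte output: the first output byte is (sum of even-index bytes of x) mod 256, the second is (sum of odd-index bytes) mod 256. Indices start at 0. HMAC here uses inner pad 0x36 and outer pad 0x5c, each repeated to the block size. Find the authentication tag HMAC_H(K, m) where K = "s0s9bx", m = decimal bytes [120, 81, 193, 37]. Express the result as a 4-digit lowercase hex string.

80e7

Key "s0s9bx" = 73 30 73 39 62 78 is 6 bytes > B = 3, so hash it first: H(key) = 48 e1, then zero-pad to 3 bytes: K' = 48 e1 00.
K' ⊕ ipad = 7e d7 36.  K' ⊕ opad = 14 bd 5c.
Inner input = (K'⊕ipad) ∥ m = 7e d7 36 ∥ 78 51 c1 25.
Inner hash: even-index sum = 298 mod 256 = 42; odd-index sum = 528 mod 256 = 16 → 2a 10.
Outer input = (K'⊕opad) ∥ inner = 14 bd 5c ∥ 2a 10.
Outer hash (tag): even-index sum = 128 mod 256 = 128; odd-index sum = 231 mod 256 = 231 → 80 e7.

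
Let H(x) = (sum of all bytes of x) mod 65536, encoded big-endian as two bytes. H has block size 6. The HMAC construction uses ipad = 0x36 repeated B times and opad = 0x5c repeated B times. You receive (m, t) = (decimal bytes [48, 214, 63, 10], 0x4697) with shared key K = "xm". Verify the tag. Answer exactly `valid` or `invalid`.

invalid

Key "xm" = 78 6d is 2 bytes ≤ B = 6; zero-pad to 6 bytes: K' = 78 6d 00 00 00 00.
K' ⊕ ipad = 4e 5b 36 36 36 36; K' ⊕ opad = 24 31 5c 5c 5c 5c.
Inner hash: sum = 78+91+54+54+54+54+48+214+63+10 = 720 → 02 d0.
Outer hash (recomputed tag): sum = 36+49+92+92+92+92+2+208 = 663 → 02 97.
Recomputed tag = 0297; claimed = 4697 → mismatch.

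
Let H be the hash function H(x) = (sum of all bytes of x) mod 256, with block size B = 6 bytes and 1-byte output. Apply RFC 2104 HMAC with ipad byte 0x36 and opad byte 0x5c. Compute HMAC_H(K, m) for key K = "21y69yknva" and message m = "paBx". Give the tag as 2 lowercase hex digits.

Key "21y69yknva" = 32 31 79 36 39 79 6b 6e 76 61 is 10 bytes > B = 6, so hash it first: H(key) = 74, then zero-pad to 6 bytes: K' = 74 00 00 00 00 00.
K' ⊕ ipad = 42 36 36 36 36 36.  K' ⊕ opad = 28 5c 5c 5c 5c 5c.
Inner input = (K'⊕ipad) ∥ m = 42 36 36 36 36 36 ∥ 70 61 42 78.
Inner hash: sum = 66+54+54+54+54+54+112+97+66+120 = 731; mod 256 = 219 → db.
Outer input = (K'⊕opad) ∥ inner = 28 5c 5c 5c 5c 5c ∥ db.
Outer hash (tag): sum = 40+92+92+92+92+92+219 = 719; mod 256 = 207 → cf.

cf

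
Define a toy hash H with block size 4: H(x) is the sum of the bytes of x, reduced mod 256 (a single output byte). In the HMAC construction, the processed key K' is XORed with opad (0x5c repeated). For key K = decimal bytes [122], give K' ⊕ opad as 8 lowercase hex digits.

Key decimal bytes [122] = 7a is 1 byte ≤ B = 4; zero-pad to 4 bytes: K' = 7a 00 00 00.
XOR each byte with 0x5c: 7a⊕5c=26, 00⊕5c=5c, 00⊕5c=5c, 00⊕5c=5c.

265c5c5c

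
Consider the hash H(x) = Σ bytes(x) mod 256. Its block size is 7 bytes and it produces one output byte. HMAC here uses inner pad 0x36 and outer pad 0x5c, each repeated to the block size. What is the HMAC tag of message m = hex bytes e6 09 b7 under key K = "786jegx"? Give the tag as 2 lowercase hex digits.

Key "786jegx" = 37 38 36 6a 65 67 78 is exactly B = 7 bytes: K' = 37 38 36 6a 65 67 78.
K' ⊕ ipad = 01 0e 00 5c 53 51 4e.  K' ⊕ opad = 6b 64 6a 36 39 3b 24.
Inner input = (K'⊕ipad) ∥ m = 01 0e 00 5c 53 51 4e ∥ e6 09 b7.
Inner hash: sum = 1+14+0+92+83+81+78+230+9+183 = 771; mod 256 = 3 → 03.
Outer input = (K'⊕opad) ∥ inner = 6b 64 6a 36 39 3b 24 ∥ 03.
Outer hash (tag): sum = 107+100+106+54+57+59+36+3 = 522; mod 256 = 10 → 0a.

0a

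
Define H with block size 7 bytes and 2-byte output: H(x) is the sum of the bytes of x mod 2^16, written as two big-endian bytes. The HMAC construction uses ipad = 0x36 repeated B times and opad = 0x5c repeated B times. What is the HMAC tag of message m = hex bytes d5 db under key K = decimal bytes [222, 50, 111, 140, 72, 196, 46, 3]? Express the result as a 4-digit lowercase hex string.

02b3

Key decimal bytes [222, 50, 111, 140, 72, 196, 46, 3] = de 32 6f 8c 48 c4 2e 03 is 8 bytes > B = 7, so hash it first: H(key) = 03 48, then zero-pad to 7 bytes: K' = 03 48 00 00 00 00 00.
K' ⊕ ipad = 35 7e 36 36 36 36 36.  K' ⊕ opad = 5f 14 5c 5c 5c 5c 5c.
Inner input = (K'⊕ipad) ∥ m = 35 7e 36 36 36 36 36 ∥ d5 db.
Inner hash: sum = 53+126+54+54+54+54+54+213+219 = 881 → 03 71.
Outer input = (K'⊕opad) ∥ inner = 5f 14 5c 5c 5c 5c 5c ∥ 03 71.
Outer hash (tag): sum = 95+20+92+92+92+92+92+3+113 = 691 → 02 b3.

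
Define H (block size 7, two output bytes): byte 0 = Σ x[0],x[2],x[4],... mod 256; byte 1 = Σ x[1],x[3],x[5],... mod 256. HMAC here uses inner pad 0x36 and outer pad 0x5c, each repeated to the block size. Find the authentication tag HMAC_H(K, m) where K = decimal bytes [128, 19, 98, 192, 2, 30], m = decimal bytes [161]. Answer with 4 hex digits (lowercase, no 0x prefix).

Key decimal bytes [128, 19, 98, 192, 2, 30] = 80 13 62 c0 02 1e is 6 bytes ≤ B = 7; zero-pad to 7 bytes: K' = 80 13 62 c0 02 1e 00.
K' ⊕ ipad = b6 25 54 f6 34 28 36.  K' ⊕ opad = dc 4f 3e 9c 5e 42 5c.
Inner input = (K'⊕ipad) ∥ m = b6 25 54 f6 34 28 36 ∥ a1.
Inner hash: even-index sum = 372 mod 256 = 116; odd-index sum = 484 mod 256 = 228 → 74 e4.
Outer input = (K'⊕opad) ∥ inner = dc 4f 3e 9c 5e 42 5c ∥ 74 e4.
Outer hash (tag): even-index sum = 696 mod 256 = 184; odd-index sum = 417 mod 256 = 161 → b8 a1.

b8a1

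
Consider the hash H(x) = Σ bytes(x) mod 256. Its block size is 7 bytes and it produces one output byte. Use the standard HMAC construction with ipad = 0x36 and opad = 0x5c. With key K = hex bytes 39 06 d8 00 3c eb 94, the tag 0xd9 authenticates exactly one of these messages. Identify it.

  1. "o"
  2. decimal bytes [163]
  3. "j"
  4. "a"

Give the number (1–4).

1

Key hex bytes 39 06 d8 00 3c eb 94 is exactly B = 7 bytes: K' = 39 06 d8 00 3c eb 94.
K' ⊕ ipad = 0f 30 ee 36 0a dd a2; K' ⊕ opad = 65 5a 84 5c 60 b7 c8.
m1: inner = H(0f 30 ee 36 0a dd a2 6f) = 5b; tag = H(65 5a 84 5c 60 b7 c8 5b) = d9 ← matches
m2: inner = H(0f 30 ee 36 0a dd a2 a3) = 8f; tag = H(65 5a 84 5c 60 b7 c8 8f) = 0d
m3: inner = H(0f 30 ee 36 0a dd a2 6a) = 56; tag = H(65 5a 84 5c 60 b7 c8 56) = d4
m4: inner = H(0f 30 ee 36 0a dd a2 61) = 4d; tag = H(65 5a 84 5c 60 b7 c8 4d) = cb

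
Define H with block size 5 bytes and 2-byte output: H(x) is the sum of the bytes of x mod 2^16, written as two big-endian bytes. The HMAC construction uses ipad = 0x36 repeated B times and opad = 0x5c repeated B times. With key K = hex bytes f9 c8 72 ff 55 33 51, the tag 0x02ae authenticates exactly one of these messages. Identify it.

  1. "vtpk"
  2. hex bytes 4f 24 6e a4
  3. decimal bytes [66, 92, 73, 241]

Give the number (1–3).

Key hex bytes f9 c8 72 ff 55 33 51 is 7 bytes > B = 5, so hash it first: H(key) = 04 0b, then zero-pad to 5 bytes: K' = 04 0b 00 00 00.
K' ⊕ ipad = 32 3d 36 36 36; K' ⊕ opad = 58 57 5c 5c 5c.
m1: inner = H(32 3d 36 36 36 76 74 70 6b) = 02 d6; tag = H(58 57 5c 5c 5c 02 d6) = 029b
m2: inner = H(32 3d 36 36 36 4f 24 6e a4) = 02 96; tag = H(58 57 5c 5c 5c 02 96) = 025b
m3: inner = H(32 3d 36 36 36 42 5c 49 f1) = 02 e9; tag = H(58 57 5c 5c 5c 02 e9) = 02ae ← matches

3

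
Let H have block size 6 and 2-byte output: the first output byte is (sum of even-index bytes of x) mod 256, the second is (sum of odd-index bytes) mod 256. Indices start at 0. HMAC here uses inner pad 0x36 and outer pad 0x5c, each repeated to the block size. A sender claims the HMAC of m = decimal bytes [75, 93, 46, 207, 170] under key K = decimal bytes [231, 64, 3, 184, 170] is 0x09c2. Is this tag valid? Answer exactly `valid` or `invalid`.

Key decimal bytes [231, 64, 3, 184, 170] = e7 40 03 b8 aa is 5 bytes ≤ B = 6; zero-pad to 6 bytes: K' = e7 40 03 b8 aa 00.
K' ⊕ ipad = d1 76 35 8e 9c 36; K' ⊕ opad = bb 1c 5f e4 f6 5c.
Inner hash: even-index sum = 709 mod 256 = 197; odd-index sum = 614 mod 256 = 102 → c5 66.
Outer hash (recomputed tag): even-index sum = 725 mod 256 = 213; odd-index sum = 450 mod 256 = 194 → d5 c2.
Recomputed tag = d5c2; claimed = 09c2 → mismatch.

invalid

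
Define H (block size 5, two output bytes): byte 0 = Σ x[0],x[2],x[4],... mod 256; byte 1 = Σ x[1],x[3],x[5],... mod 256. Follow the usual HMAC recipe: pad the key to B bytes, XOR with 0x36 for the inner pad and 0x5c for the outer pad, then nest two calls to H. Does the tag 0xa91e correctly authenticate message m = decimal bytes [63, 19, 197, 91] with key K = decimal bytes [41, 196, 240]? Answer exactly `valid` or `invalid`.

Key decimal bytes [41, 196, 240] = 29 c4 f0 is 3 bytes ≤ B = 5; zero-pad to 5 bytes: K' = 29 c4 f0 00 00.
K' ⊕ ipad = 1f f2 c6 36 36; K' ⊕ opad = 75 98 ac 5c 5c.
Inner hash: even-index sum = 393 mod 256 = 137; odd-index sum = 556 mod 256 = 44 → 89 2c.
Outer hash (recomputed tag): even-index sum = 425 mod 256 = 169; odd-index sum = 381 mod 256 = 125 → a9 7d.
Recomputed tag = a97d; claimed = a91e → mismatch.

invalid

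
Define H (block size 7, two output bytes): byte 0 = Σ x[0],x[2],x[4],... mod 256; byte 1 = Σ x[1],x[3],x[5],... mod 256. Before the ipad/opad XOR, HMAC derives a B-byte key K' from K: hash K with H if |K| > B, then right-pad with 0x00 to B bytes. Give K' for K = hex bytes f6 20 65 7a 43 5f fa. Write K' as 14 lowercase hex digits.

Key hex bytes f6 20 65 7a 43 5f fa is exactly B = 7 bytes: K' = f6 20 65 7a 43 5f fa.

f620657a435ffa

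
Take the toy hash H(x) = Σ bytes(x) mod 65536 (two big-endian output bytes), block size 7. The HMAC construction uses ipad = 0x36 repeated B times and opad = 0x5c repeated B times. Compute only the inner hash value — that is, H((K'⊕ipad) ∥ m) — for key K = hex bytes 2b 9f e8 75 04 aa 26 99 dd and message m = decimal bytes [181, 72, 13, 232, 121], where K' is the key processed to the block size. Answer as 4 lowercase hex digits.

03f2

Key hex bytes 2b 9f e8 75 04 aa 26 99 dd is 9 bytes > B = 7, so hash it first: H(key) = 04 71, then zero-pad to 7 bytes: K' = 04 71 00 00 00 00 00.
K' ⊕ ipad = 32 47 36 36 36 36 36.
Inner input = 32 47 36 36 36 36 36 ∥ b5 48 0d e8 79.
Inner hash: sum = 50+71+54+54+54+54+54+181+72+13+232+121 = 1010 → 03 f2.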